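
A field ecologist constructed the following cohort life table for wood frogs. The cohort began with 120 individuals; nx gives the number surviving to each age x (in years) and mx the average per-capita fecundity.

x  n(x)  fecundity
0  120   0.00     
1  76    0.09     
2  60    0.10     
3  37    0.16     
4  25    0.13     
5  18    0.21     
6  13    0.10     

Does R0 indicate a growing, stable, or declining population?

declining

lx = nx/n0 = nx/120: 1, 0.63333…, 0.5, 0.30833…, 0.20833…, 0.15, 0.10833…
R0 = Σ lx·mx = 0 + 0.057… + 0.05 + 0.049333… + 0.027083… + 0.0315 + 0.010833… = 0.22575…
R0 < 1, so the population is declining.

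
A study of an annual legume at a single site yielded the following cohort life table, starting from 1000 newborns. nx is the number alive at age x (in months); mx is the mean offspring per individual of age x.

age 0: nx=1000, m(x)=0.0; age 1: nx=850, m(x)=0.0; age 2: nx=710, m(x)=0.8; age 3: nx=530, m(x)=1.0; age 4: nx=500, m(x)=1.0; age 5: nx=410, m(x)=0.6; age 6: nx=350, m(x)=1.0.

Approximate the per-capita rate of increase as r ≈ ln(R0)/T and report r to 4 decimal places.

0.2140

lx = nx/n0 = nx/1000: 1, 0.85, 0.71, 0.53, 0.5, 0.41, 0.35
R0 = Σ lx·mx = 0 + 0 + 0.568 + 0.53 + 0.5 + 0.246 + 0.35 = 2.194
Σ x·lx·mx = 8.056; T = 8.056/2.194 = 3.67183…
r ≈ ln(R0)/T = ln(2.194)/3.67183… = 0.213988… → 0.2140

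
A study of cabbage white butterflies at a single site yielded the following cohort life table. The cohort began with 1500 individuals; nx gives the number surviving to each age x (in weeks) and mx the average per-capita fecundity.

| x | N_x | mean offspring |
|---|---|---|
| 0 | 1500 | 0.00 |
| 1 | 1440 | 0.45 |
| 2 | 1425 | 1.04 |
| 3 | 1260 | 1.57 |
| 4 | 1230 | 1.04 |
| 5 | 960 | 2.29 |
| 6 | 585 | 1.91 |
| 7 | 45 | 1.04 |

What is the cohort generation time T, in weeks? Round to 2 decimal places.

3.74

lx = nx/n0 = nx/1500: 1, 0.96, 0.95, 0.84, 0.82, 0.64, 0.39, 0.03
lx·mx: 0, 0.432, 0.988, 1.3188, 0.8528, 1.4656, 0.7449, 0.0312 → R0 = 5.8333
x·lx·mx: 0, 0.432, 1.976, 3.9564, 3.4112, 7.328, 4.4694, 0.2184 → Σ = 21.7914
T = 21.7914 / 5.8333 = 3.73569… → 3.74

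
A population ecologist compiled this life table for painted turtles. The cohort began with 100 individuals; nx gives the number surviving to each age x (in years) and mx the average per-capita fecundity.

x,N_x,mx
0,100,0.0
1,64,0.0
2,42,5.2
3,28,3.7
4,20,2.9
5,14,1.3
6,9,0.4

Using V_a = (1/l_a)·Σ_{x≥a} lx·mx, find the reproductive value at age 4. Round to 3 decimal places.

3.990

lx = nx/n0 = nx/100: 1, 0.64, 0.42, 0.28, 0.2, 0.14, 0.09
lx·mx for x ≥ 4: 0.58, 0.182, 0.036 → sum = 0.798
V_4 = 0.798 / l_4 = 0.798 / 0.2 = 3.99 → 3.990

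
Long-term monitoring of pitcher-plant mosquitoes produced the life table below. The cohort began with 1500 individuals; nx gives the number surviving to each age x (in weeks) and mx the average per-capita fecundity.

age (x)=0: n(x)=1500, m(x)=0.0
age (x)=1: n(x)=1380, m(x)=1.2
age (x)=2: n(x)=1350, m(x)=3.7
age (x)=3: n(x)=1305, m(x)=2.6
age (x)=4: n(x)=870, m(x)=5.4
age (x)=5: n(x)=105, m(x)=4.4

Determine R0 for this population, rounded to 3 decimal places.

10.136

lx = nx/n0 = nx/1500: 1, 0.92, 0.9, 0.87, 0.58, 0.07
lx·mx by age: 0, 1.104, 3.33, 2.262, 3.132, 0.308
R0 = Σ lx·mx = 10.136 → 10.136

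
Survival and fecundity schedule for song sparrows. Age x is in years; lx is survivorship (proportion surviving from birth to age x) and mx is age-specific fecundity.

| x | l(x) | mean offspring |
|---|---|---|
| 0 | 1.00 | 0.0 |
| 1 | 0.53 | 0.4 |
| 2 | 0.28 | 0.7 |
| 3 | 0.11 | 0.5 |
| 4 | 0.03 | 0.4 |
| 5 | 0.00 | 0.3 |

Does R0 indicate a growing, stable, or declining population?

R0 = Σ lx·mx = 0 + 0.212 + 0.196 + 0.055 + 0.012 + 0 = 0.475
R0 < 1, so the population is declining.

declining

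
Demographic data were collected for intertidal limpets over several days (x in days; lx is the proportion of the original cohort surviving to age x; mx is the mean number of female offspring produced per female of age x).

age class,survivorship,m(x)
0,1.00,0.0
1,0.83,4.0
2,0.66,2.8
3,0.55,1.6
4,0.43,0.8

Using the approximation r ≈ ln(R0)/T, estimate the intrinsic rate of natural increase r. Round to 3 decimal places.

R0 = Σ lx·mx = 0 + 3.32 + 1.848 + 0.88 + 0.344 = 6.392
Σ x·lx·mx = 11.032; T = 11.032/6.392 = 1.72591…
r ≈ ln(R0)/T = ln(6.392)/1.72591… = 1.07482… → 1.075

1.075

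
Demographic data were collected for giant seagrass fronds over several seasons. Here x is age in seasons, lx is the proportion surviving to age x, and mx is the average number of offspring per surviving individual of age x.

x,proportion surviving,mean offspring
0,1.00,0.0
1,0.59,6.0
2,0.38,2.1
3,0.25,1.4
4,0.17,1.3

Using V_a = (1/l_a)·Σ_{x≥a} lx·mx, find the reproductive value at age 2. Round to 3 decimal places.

3.603

lx·mx for x ≥ 2: 0.798, 0.35, 0.221 → sum = 1.369
V_2 = 1.369 / l_2 = 1.369 / 0.38 = 3.602632… → 3.603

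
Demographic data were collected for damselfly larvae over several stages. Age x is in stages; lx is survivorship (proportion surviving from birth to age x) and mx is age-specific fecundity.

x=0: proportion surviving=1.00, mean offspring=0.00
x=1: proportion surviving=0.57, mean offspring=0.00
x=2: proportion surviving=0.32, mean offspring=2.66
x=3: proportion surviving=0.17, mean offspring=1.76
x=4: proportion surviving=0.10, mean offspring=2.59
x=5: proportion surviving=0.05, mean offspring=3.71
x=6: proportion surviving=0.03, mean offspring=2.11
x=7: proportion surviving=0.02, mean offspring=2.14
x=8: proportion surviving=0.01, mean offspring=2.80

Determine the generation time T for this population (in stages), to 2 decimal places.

3.16

lx·mx: 0, 0, 0.8512, 0.2992, 0.259, 0.1855, 0.0633, 0.0428, 0.028 → R0 = 1.729
x·lx·mx: 0, 0, 1.7024, 0.8976, 1.036, 0.9275, 0.3798, 0.2996, 0.224 → Σ = 5.4669
T = 5.4669 / 1.729 = 3.161885… → 3.16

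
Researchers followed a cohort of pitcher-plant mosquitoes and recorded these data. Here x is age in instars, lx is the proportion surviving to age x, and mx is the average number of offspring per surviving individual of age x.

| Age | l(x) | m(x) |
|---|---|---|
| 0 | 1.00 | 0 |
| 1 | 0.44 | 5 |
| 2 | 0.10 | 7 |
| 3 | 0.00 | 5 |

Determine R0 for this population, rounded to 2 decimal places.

2.90

lx·mx by age: 0, 2.2, 0.7, 0
R0 = Σ lx·mx = 2.9 → 2.90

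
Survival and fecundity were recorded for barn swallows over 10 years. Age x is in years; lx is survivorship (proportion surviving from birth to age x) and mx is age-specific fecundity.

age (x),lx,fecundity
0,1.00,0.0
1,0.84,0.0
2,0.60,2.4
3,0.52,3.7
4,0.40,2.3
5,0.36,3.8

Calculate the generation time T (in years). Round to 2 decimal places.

3.39

lx·mx: 0, 0, 1.44, 1.924, 0.92, 1.368 → R0 = 5.652
x·lx·mx: 0, 0, 2.88, 5.772, 3.68, 6.84 → Σ = 19.172
T = 19.172 / 5.652 = 3.392074… → 3.39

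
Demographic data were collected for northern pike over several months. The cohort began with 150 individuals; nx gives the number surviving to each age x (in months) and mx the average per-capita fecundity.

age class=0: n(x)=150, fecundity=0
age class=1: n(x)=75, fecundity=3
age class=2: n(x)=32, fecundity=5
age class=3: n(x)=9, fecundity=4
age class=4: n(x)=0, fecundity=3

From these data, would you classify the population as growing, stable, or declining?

growing

lx = nx/n0 = nx/150: 1, 0.5, 0.21333…, 0.06, 0
R0 = Σ lx·mx = 0 + 1.5 + 1.066667… + 0.24 + 0 = 2.806667…
R0 > 1, so the population is growing.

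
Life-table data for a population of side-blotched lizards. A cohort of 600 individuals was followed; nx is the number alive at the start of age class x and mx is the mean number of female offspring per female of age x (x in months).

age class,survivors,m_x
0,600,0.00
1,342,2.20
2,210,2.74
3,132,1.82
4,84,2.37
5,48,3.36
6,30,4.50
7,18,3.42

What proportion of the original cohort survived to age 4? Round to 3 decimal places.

0.140

l_4 = n_4/n_0 = 84/600 = 0.14 → 0.140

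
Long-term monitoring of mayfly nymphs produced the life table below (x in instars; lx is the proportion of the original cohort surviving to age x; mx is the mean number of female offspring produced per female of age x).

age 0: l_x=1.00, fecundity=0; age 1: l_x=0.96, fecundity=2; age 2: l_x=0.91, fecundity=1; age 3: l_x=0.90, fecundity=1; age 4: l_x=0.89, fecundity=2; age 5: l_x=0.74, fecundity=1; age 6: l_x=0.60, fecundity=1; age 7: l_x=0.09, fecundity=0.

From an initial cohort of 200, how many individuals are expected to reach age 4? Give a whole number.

Expected survivors = N0 · l_4 = 200 × 0.89 = 178 → 178

178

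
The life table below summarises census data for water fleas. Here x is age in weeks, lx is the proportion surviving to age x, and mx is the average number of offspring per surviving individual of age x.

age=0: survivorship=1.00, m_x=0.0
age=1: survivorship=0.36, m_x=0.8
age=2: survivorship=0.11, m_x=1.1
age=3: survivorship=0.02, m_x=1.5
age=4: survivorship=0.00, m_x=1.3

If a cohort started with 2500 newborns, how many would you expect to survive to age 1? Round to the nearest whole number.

900

Expected survivors = N0 · l_1 = 2500 × 0.36 = 900 → 900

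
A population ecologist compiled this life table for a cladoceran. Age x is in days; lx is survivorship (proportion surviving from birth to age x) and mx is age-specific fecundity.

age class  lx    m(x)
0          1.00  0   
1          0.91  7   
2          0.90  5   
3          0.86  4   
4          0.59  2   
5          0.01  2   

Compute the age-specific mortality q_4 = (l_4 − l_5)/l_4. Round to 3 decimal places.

q_4 = (l_4 − l_5) / l_4 = (0.59 − 0.01) / 0.59
     = 0.58 / 0.59 = 0.983051… → 0.983

0.983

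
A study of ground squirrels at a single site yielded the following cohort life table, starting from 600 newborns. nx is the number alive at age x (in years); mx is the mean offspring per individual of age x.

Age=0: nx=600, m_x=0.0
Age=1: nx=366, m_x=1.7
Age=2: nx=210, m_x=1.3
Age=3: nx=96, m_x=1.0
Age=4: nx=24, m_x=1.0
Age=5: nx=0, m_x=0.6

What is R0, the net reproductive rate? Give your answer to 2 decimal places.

lx = nx/n0 = nx/600: 1, 0.61, 0.35, 0.16, 0.04, 0
lx·mx by age: 0, 1.037, 0.455, 0.16, 0.04, 0
R0 = Σ lx·mx = 1.692 → 1.69

1.69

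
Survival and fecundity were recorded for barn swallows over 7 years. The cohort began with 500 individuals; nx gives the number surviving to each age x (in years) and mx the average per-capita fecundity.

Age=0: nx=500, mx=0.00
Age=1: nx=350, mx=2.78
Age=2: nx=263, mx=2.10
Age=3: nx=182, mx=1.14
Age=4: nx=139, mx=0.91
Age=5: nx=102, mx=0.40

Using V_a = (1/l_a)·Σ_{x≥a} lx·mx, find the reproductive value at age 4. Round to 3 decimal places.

1.204

lx = nx/n0 = nx/500: 1, 0.7, 0.526, 0.364, 0.278, 0.204
lx·mx for x ≥ 4: 0.25298, 0.0816 → sum = 0.33458
V_4 = 0.33458 / l_4 = 0.33458 / 0.278 = 1.203525… → 1.204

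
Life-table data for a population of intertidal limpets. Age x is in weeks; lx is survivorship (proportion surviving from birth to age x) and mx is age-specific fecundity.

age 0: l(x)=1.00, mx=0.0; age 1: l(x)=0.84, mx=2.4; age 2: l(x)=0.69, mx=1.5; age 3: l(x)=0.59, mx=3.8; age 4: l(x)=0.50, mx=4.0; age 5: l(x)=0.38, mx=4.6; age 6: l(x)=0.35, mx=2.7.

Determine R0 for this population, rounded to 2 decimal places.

9.99

lx·mx by age: 0, 2.016, 1.035, 2.242, 2, 1.748, 0.945
R0 = Σ lx·mx = 9.986 → 9.99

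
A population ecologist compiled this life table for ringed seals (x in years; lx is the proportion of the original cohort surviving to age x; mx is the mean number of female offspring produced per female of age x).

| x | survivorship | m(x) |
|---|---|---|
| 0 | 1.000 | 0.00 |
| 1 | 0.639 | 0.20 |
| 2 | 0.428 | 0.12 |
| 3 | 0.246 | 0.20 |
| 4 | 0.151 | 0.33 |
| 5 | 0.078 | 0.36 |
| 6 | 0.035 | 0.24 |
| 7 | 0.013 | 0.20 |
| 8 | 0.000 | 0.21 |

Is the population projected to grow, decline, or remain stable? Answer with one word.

declining

R0 = Σ lx·mx = 0 + 0.1278 + 0.05136 + 0.0492 + 0.04983 + 0.02808 + 0.0084 + 0.0026 + 0 = 0.31727
R0 < 1, so the population is declining.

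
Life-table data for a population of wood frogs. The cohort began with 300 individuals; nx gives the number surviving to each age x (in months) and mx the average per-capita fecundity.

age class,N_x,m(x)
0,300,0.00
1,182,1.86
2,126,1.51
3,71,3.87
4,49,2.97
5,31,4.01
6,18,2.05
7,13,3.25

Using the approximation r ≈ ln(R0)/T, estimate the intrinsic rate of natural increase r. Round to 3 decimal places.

0.475

lx = nx/n0 = nx/300: 1, 0.60667…, 0.42, 0.23667…, 0.16333…, 0.10333…, 0.06, 0.04333…
R0 = Σ lx·mx = 0 + 1.1284… + 0.6342 + 0.9159… + 0.4851… + 0.41437… + 0.123 + 0.14083… = 3.8418…
Σ x·lx·mx = 10.880567…; T = 10.880567…/3.8418… = 2.83215…
r ≈ ln(R0)/T = ln(3.8418…)/2.83215… = 0.47524… → 0.475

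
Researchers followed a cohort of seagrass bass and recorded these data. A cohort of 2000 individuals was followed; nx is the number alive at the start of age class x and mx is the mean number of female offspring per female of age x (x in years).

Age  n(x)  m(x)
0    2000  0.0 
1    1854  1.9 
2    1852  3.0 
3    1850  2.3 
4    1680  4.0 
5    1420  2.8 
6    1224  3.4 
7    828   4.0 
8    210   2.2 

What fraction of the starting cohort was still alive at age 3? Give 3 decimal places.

0.925

l_3 = n_3/n_0 = 1850/2000 = 0.925 → 0.925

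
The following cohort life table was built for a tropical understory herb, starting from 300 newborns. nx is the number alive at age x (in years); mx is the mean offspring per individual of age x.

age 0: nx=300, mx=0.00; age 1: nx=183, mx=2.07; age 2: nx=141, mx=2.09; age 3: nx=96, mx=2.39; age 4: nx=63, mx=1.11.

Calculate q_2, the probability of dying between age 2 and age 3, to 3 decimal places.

lx = nx/n0 = nx/300: 1, 0.61, 0.47, 0.32, 0.21
q_2 = (l_2 − l_3) / l_2 = (0.47 − 0.32) / 0.47
     = 0.15 / 0.47 = 0.319149… → 0.319

0.319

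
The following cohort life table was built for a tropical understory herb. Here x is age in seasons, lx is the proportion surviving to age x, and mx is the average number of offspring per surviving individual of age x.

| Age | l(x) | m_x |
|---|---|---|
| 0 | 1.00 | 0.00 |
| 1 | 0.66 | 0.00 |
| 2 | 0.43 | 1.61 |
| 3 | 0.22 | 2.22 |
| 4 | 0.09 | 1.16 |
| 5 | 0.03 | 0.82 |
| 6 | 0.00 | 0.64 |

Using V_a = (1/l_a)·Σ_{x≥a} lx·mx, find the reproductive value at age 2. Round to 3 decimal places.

lx·mx for x ≥ 2: 0.6923, 0.4884, 0.1044, 0.0246, 0 → sum = 1.3097
V_2 = 1.3097 / l_2 = 1.3097 / 0.43 = 3.045814… → 3.046

3.046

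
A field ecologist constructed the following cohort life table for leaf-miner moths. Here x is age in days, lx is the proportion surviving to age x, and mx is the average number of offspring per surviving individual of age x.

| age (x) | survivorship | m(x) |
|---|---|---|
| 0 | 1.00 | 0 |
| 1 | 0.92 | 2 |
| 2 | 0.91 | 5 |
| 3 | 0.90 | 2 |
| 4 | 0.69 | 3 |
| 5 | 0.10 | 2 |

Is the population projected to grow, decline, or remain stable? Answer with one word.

growing

R0 = Σ lx·mx = 0 + 1.84 + 4.55 + 1.8 + 2.07 + 0.2 = 10.46
R0 > 1, so the population is growing.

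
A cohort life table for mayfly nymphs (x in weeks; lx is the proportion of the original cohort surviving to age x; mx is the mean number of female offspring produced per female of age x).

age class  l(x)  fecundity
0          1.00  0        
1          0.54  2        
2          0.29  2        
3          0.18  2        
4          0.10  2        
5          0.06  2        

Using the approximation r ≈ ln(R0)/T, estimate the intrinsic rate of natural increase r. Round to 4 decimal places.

R0 = Σ lx·mx = 0 + 1.08 + 0.58 + 0.36 + 0.2 + 0.12 = 2.34
Σ x·lx·mx = 4.72; T = 4.72/2.34 = 2.01709…
r ≈ ln(R0)/T = ln(2.34)/2.01709… = 0.421473… → 0.4215

0.4215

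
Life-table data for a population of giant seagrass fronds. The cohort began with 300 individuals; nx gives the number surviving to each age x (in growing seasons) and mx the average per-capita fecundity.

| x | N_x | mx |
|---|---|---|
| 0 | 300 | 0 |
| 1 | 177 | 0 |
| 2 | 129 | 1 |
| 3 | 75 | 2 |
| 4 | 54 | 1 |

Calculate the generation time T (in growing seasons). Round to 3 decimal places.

lx = nx/n0 = nx/300: 1, 0.59, 0.43, 0.25, 0.18
lx·mx: 0, 0, 0.43, 0.5, 0.18 → R0 = 1.11
x·lx·mx: 0, 0, 0.86, 1.5, 0.72 → Σ = 3.08
T = 3.08 / 1.11 = 2.774775… → 2.775

2.775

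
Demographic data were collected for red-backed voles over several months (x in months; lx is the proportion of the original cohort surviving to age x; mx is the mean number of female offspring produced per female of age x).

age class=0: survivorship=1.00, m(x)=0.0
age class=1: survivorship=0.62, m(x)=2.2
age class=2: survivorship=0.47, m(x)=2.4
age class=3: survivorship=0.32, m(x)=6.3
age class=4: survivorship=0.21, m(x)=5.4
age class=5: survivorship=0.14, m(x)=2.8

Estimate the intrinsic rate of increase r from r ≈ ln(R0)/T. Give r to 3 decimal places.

R0 = Σ lx·mx = 0 + 1.364 + 1.128 + 2.016 + 1.134 + 0.392 = 6.034
Σ x·lx·mx = 16.164; T = 16.164/6.034 = 2.67882…
r ≈ ln(R0)/T = ln(6.034)/2.67882… = 0.67097… → 0.671

0.671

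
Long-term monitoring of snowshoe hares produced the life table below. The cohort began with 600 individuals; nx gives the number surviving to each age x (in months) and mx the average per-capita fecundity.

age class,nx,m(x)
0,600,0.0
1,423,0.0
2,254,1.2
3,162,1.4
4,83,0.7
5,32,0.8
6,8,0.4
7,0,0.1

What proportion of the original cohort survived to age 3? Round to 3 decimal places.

0.270

l_3 = n_3/n_0 = 162/600 = 0.27 → 0.270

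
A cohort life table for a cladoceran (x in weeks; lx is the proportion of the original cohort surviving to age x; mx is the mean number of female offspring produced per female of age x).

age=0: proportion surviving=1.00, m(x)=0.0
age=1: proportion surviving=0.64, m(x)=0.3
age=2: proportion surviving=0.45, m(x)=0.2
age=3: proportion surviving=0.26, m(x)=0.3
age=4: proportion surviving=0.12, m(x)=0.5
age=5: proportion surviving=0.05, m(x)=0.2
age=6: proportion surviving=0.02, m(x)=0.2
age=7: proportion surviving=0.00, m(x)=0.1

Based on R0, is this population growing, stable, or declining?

R0 = Σ lx·mx = 0 + 0.192 + 0.09 + 0.078 + 0.06 + 0.01 + 0.004 + 0 = 0.434
R0 < 1, so the population is declining.

declining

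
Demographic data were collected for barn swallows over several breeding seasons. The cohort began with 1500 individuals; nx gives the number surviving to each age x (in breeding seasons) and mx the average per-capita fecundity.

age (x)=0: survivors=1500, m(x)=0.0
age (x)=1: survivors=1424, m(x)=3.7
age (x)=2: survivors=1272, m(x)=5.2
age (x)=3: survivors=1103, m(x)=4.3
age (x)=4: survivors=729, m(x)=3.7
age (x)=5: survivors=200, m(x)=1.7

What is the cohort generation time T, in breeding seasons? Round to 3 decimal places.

lx = nx/n0 = nx/1500: 1, 0.94933…, 0.848, 0.73533…, 0.486, 0.13333…
lx·mx: 0, 3.512533…, 4.4096, 3.161933…, 1.7982, 0.226667… → R0 = 13.108933…
x·lx·mx: 0, 3.512533…, 8.8192, 9.4858…, 7.1928, 1.133333… → Σ = 30.143667…
T = 30.143667… / 13.108933… = 2.299475… → 2.299

2.299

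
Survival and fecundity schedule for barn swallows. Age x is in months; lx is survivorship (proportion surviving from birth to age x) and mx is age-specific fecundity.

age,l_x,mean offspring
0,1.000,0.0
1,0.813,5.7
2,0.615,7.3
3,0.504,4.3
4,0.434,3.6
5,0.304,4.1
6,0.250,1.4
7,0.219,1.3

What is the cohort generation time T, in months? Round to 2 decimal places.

lx·mx: 0, 4.6341, 4.4895, 2.1672, 1.5624, 1.2464, 0.35, 0.2847 → R0 = 14.7343
x·lx·mx: 0, 4.6341, 8.979, 6.5016, 6.2496, 6.232, 2.1, 1.9929 → Σ = 36.6892
T = 36.6892 / 14.7343 = 2.490054… → 2.49

2.49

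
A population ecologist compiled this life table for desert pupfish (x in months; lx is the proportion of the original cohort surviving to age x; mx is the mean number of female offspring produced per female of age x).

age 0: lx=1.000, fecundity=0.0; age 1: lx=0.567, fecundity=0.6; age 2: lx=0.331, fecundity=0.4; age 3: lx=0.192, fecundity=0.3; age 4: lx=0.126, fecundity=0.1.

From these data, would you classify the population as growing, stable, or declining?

declining

R0 = Σ lx·mx = 0 + 0.3402 + 0.1324 + 0.0576 + 0.0126 = 0.5428
R0 < 1, so the population is declining.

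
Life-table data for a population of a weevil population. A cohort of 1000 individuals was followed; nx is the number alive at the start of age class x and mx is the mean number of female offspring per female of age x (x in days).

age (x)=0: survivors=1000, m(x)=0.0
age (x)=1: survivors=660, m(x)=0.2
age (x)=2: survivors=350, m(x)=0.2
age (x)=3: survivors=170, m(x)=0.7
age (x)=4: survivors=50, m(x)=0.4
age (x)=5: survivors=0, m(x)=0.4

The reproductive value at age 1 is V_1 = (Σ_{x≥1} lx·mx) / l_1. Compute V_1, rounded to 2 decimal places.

0.52

lx = nx/n0 = nx/1000: 1, 0.66, 0.35, 0.17, 0.05, 0
lx·mx for x ≥ 1: 0.132, 0.07, 0.119, 0.02, 0 → sum = 0.341
V_1 = 0.341 / l_1 = 0.341 / 0.66 = 0.516667… → 0.52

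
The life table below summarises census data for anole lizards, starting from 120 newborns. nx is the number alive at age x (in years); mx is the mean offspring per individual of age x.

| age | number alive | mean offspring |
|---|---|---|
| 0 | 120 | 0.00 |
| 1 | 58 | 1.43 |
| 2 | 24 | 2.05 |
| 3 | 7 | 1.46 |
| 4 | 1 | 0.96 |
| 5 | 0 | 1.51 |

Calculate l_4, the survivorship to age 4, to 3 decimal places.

0.008

l_4 = n_4/n_0 = 1/120 = 0.008333… → 0.008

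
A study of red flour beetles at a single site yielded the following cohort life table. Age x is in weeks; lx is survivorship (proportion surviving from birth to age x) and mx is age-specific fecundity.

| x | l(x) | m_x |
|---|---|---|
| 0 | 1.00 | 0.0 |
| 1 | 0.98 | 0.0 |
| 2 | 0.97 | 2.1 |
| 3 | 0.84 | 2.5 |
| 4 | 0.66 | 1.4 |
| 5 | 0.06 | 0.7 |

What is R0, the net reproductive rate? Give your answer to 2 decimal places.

lx·mx by age: 0, 0, 2.037, 2.1, 0.924, 0.042
R0 = Σ lx·mx = 5.103 → 5.10

5.10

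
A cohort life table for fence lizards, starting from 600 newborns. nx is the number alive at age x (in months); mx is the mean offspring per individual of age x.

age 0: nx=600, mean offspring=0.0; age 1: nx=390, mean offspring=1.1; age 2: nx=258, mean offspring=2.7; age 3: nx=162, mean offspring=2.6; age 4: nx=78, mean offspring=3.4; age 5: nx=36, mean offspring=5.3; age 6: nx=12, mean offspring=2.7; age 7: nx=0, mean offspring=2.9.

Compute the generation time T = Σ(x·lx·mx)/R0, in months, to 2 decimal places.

2.60

lx = nx/n0 = nx/600: 1, 0.65, 0.43, 0.27, 0.13, 0.06, 0.02, 0
lx·mx: 0, 0.715, 1.161, 0.702, 0.442, 0.318, 0.054, 0 → R0 = 3.392
x·lx·mx: 0, 0.715, 2.322, 2.106, 1.768, 1.59, 0.324, 0 → Σ = 8.825
T = 8.825 / 3.392 = 2.60171… → 2.60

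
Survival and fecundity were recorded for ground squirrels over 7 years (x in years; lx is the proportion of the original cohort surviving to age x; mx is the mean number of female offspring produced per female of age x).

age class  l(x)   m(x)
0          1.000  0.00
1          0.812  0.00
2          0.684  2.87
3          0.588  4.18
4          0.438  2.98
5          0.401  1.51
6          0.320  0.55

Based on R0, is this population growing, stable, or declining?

growing

R0 = Σ lx·mx = 0 + 0 + 1.96308 + 2.45784 + 1.30524 + 0.60551 + 0.176 = 6.50767
R0 > 1, so the population is growing.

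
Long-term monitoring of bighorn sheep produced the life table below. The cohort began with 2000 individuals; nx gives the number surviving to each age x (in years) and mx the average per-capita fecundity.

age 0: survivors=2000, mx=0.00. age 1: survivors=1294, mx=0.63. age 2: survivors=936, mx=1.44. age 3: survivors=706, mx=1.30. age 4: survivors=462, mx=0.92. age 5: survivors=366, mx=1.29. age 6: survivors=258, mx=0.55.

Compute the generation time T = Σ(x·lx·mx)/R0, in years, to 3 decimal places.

2.713

lx = nx/n0 = nx/2000: 1, 0.647, 0.468, 0.353, 0.231, 0.183, 0.129
lx·mx: 0, 0.40761, 0.67392, 0.4589, 0.21252, 0.23607, 0.07095 → R0 = 2.05997
x·lx·mx: 0, 0.40761, 1.34784, 1.3767, 0.85008, 1.18035, 0.4257 → Σ = 5.58828
T = 5.58828 / 2.05997 = 2.712797… → 2.713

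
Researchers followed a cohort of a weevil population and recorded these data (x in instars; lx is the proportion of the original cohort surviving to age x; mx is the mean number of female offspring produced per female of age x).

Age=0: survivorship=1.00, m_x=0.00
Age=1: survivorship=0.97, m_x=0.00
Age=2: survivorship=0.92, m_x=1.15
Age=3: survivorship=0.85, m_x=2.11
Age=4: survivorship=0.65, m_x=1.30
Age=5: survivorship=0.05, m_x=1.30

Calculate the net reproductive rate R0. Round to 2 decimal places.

lx·mx by age: 0, 0, 1.058, 1.7935, 0.845, 0.065
R0 = Σ lx·mx = 3.7615 → 3.76

3.76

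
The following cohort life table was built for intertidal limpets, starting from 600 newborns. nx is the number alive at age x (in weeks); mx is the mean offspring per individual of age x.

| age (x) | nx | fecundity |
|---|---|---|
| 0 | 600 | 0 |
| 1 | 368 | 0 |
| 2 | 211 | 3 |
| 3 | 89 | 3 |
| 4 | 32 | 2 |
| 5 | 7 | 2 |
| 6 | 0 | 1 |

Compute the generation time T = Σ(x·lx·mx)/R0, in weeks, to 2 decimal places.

2.45

lx = nx/n0 = nx/600: 1, 0.61333…, 0.35167…, 0.14833…, 0.05333…, 0.01167…, 0
lx·mx: 0, 0, 1.055…, 0.445…, 0.106667…, 0.023333…, 0 → R0 = 1.63…
x·lx·mx: 0, 0, 2.11…, 1.335…, 0.426667…, 0.116667…, 0 → Σ = 3.988333…
T = 3.988333… / 1.63… = 2.44683… → 2.45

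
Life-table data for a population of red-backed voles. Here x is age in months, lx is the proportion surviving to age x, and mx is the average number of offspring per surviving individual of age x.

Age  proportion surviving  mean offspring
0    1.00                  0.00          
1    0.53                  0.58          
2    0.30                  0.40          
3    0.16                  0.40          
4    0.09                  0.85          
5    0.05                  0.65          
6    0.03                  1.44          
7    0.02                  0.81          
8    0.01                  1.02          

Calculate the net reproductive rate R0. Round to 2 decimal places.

0.67

lx·mx by age: 0, 0.3074, 0.12, 0.064, 0.0765, 0.0325, 0.0432, 0.0162, 0.0102
R0 = Σ lx·mx = 0.67 → 0.67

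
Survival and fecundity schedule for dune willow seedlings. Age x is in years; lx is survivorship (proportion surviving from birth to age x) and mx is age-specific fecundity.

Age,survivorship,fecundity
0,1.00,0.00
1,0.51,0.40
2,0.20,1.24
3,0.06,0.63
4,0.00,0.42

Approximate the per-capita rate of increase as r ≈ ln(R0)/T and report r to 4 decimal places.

R0 = Σ lx·mx = 0 + 0.204 + 0.248 + 0.0378 + 0 = 0.4898
Σ x·lx·mx = 0.8134; T = 0.8134/0.4898 = 1.66068…
r ≈ ln(R0)/T = ln(0.4898)/1.66068… = -0.429799… → -0.4298

-0.4298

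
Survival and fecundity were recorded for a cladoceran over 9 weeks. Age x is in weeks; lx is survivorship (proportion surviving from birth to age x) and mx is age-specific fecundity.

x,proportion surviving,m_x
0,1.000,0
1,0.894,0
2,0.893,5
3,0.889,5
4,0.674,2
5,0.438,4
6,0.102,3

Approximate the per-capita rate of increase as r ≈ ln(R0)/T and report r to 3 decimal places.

0.808

R0 = Σ lx·mx = 0 + 0 + 4.465 + 4.445 + 1.348 + 1.752 + 0.306 = 12.316
Σ x·lx·mx = 38.253; T = 38.253/12.316 = 3.10596…
r ≈ ln(R0)/T = ln(12.316)/3.10596… = 0.80841… → 0.808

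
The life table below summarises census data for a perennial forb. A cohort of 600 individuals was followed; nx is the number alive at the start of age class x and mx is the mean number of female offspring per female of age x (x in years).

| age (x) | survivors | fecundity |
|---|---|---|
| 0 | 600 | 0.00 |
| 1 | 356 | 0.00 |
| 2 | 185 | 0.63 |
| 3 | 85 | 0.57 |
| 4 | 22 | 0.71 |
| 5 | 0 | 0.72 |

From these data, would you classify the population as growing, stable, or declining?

lx = nx/n0 = nx/600: 1, 0.59333…, 0.30833…, 0.14167…, 0.03667…, 0
R0 = Σ lx·mx = 0 + 0 + 0.19425… + 0.08075… + 0.026033… + 0 = 0.301033…
R0 < 1, so the population is declining.

declining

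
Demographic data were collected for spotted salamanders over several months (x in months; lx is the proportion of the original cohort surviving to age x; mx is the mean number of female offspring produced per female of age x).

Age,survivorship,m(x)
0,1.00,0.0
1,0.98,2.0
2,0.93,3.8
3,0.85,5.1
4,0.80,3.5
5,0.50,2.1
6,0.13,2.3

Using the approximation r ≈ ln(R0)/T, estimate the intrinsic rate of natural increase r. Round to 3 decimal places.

R0 = Σ lx·mx = 0 + 1.96 + 3.534 + 4.335 + 2.8 + 1.05 + 0.299 = 13.978
Σ x·lx·mx = 40.277; T = 40.277/13.978 = 2.88146…
r ≈ ln(R0)/T = ln(13.978)/2.88146… = 0.91533… → 0.915

0.915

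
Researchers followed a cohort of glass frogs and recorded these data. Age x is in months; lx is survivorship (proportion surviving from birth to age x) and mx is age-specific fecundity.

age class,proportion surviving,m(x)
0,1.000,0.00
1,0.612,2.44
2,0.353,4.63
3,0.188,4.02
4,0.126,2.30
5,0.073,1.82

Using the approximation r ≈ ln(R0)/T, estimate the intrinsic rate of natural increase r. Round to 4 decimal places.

R0 = Σ lx·mx = 0 + 1.49328 + 1.63439 + 0.75576 + 0.2898 + 0.13286 = 4.30609
Σ x·lx·mx = 8.85284; T = 8.85284/4.30609 = 2.05589…
r ≈ ln(R0)/T = ln(4.30609)/2.05589… = 0.71017… → 0.7102

0.7102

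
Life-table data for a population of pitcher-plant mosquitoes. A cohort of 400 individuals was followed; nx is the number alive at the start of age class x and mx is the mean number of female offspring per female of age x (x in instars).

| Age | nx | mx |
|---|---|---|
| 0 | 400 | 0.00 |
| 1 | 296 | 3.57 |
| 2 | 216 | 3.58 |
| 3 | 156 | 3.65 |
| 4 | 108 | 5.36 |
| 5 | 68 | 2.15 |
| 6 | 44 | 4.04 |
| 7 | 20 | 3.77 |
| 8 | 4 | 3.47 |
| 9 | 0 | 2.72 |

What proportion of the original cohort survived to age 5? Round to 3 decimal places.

0.170

l_5 = n_5/n_0 = 68/400 = 0.17 → 0.170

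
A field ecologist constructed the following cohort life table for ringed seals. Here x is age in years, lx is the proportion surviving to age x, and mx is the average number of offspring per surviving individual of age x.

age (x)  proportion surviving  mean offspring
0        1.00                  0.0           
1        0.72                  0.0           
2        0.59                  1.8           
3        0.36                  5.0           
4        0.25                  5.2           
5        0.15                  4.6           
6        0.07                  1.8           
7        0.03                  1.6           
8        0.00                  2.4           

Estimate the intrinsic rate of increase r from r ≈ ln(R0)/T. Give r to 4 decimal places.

R0 = Σ lx·mx = 0 + 0 + 1.062 + 1.8 + 1.3 + 0.69 + 0.126 + 0.048 + 0 = 5.026
Σ x·lx·mx = 17.266; T = 17.266/5.026 = 3.43534…
r ≈ ln(R0)/T = ln(5.026)/3.43534… = 0.470005… → 0.4700

0.4700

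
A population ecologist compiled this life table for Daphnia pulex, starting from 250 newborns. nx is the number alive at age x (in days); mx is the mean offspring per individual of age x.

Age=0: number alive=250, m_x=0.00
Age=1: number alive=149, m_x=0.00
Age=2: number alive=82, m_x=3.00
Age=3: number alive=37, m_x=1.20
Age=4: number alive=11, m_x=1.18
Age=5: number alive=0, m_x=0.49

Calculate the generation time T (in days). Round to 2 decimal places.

2.23

lx = nx/n0 = nx/250: 1, 0.596, 0.328, 0.148, 0.044, 0
lx·mx: 0, 0, 0.984, 0.1776, 0.05192, 0 → R0 = 1.21352
x·lx·mx: 0, 0, 1.968, 0.5328, 0.20768, 0 → Σ = 2.70848
T = 2.70848 / 1.21352 = 2.23192… → 2.23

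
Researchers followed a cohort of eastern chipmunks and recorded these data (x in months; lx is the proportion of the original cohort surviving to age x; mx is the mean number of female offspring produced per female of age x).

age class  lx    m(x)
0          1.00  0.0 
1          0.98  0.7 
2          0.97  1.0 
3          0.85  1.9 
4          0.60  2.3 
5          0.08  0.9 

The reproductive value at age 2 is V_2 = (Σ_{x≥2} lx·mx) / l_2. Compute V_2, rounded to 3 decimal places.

4.162

lx·mx for x ≥ 2: 0.97, 1.615, 1.38, 0.072 → sum = 4.037
V_2 = 4.037 / l_2 = 4.037 / 0.97 = 4.161856… → 4.162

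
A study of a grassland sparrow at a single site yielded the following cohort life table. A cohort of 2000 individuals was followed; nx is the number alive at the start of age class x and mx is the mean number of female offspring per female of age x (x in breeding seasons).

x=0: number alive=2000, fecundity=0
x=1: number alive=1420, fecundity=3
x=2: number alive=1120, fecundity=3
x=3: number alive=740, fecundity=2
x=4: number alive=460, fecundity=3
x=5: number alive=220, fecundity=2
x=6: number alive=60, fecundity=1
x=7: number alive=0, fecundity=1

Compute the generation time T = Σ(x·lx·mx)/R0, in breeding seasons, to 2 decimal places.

2.14

lx = nx/n0 = nx/2000: 1, 0.71, 0.56, 0.37, 0.23, 0.11, 0.03, 0
lx·mx: 0, 2.13, 1.68, 0.74, 0.69, 0.22, 0.03, 0 → R0 = 5.49
x·lx·mx: 0, 2.13, 3.36, 2.22, 2.76, 1.1, 0.18, 0 → Σ = 11.75
T = 11.75 / 5.49 = 2.140255… → 2.14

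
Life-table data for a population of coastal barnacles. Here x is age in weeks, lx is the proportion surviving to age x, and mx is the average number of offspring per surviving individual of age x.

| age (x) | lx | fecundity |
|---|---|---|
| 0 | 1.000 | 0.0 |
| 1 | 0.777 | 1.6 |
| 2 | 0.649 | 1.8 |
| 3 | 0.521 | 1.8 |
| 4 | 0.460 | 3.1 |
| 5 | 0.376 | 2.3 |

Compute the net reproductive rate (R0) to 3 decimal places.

lx·mx by age: 0, 1.2432, 1.1682, 0.9378, 1.426, 0.8648
R0 = Σ lx·mx = 5.64 → 5.640

5.640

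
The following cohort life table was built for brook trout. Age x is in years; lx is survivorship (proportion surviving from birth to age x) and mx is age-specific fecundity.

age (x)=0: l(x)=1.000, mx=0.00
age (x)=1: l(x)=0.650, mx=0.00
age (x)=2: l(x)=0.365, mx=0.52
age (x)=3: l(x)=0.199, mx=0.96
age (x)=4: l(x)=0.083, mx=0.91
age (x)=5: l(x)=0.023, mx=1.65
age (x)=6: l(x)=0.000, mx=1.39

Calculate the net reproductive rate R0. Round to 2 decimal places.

0.49

lx·mx by age: 0, 0, 0.1898, 0.19104, 0.07553, 0.03795, 0
R0 = Σ lx·mx = 0.49432 → 0.49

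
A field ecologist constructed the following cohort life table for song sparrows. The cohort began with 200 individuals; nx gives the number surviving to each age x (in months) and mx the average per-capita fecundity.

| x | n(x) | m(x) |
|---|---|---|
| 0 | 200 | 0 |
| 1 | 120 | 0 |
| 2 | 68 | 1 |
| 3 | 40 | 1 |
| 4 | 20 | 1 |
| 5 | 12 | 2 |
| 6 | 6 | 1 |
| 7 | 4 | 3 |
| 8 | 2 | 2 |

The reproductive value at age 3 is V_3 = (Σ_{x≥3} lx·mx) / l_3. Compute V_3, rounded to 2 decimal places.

2.65

lx = nx/n0 = nx/200: 1, 0.6, 0.34, 0.2, 0.1, 0.06, 0.03, 0.02, 0.01
lx·mx for x ≥ 3: 0.2, 0.1, 0.12, 0.03, 0.06, 0.02 → sum = 0.53
V_3 = 0.53 / l_3 = 0.53 / 0.2 = 2.65 → 2.65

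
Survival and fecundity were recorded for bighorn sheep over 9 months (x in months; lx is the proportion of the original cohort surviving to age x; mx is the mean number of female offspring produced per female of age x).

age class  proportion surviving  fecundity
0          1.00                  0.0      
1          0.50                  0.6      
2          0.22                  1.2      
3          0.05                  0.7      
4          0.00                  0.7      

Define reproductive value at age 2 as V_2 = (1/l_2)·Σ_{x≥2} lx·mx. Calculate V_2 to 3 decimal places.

1.359

lx·mx for x ≥ 2: 0.264, 0.035, 0 → sum = 0.299
V_2 = 0.299 / l_2 = 0.299 / 0.22 = 1.359091… → 1.359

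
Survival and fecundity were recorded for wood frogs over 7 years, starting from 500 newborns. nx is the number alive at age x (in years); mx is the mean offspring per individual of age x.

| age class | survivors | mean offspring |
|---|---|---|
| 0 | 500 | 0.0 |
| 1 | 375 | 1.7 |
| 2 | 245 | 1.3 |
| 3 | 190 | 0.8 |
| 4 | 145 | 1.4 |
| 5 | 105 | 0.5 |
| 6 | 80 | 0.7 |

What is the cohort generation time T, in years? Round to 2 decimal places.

lx = nx/n0 = nx/500: 1, 0.75, 0.49, 0.38, 0.29, 0.21, 0.16
lx·mx: 0, 1.275, 0.637, 0.304, 0.406, 0.105, 0.112 → R0 = 2.839
x·lx·mx: 0, 1.275, 1.274, 0.912, 1.624, 0.525, 0.672 → Σ = 6.282
T = 6.282 / 2.839 = 2.212751… → 2.21

2.21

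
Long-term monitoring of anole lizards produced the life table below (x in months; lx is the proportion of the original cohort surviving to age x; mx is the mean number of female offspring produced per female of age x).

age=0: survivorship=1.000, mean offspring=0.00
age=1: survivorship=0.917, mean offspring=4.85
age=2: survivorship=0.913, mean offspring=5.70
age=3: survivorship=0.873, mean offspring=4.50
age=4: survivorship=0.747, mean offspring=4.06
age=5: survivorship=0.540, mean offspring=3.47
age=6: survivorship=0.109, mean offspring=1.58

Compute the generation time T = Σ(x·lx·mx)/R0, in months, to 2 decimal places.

lx·mx: 0, 4.44745, 5.2041, 3.9285, 3.03282, 1.8738, 0.17222 → R0 = 18.65889
x·lx·mx: 0, 4.44745, 10.4082, 11.7855, 12.13128, 9.369, 1.03332 → Σ = 49.17475
T = 49.17475 / 18.65889 = 2.63546… → 2.64

2.64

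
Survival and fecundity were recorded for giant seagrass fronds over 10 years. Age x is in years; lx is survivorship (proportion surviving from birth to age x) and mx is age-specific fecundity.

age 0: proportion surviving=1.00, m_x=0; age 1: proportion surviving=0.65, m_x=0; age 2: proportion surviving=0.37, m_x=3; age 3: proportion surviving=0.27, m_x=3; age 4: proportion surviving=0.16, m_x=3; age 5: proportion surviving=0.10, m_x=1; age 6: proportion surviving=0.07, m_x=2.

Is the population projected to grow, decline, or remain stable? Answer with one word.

growing

R0 = Σ lx·mx = 0 + 0 + 1.11 + 0.81 + 0.48 + 0.1 + 0.14 = 2.64
R0 > 1, so the population is growing.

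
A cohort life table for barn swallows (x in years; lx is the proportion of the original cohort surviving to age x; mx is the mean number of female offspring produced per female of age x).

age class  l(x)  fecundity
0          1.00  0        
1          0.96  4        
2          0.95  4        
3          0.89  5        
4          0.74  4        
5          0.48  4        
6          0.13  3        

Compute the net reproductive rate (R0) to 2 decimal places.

lx·mx by age: 0, 3.84, 3.8, 4.45, 2.96, 1.92, 0.39
R0 = Σ lx·mx = 17.36 → 17.36

17.36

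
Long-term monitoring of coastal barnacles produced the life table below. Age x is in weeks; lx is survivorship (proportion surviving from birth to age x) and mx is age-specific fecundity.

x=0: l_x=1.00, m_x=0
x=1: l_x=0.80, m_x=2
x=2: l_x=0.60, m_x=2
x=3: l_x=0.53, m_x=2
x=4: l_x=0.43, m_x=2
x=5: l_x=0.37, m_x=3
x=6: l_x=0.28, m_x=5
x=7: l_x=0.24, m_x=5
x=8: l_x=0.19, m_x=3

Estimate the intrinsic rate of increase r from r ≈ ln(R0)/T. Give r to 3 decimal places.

R0 = Σ lx·mx = 0 + 1.6 + 1.2 + 1.06 + 0.86 + 1.11 + 1.4 + 1.2 + 0.57 = 9
Σ x·lx·mx = 37.53; T = 37.53/9 = 4.17
r ≈ ln(R0)/T = ln(9)/4.17 = 0.52691… → 0.527

0.527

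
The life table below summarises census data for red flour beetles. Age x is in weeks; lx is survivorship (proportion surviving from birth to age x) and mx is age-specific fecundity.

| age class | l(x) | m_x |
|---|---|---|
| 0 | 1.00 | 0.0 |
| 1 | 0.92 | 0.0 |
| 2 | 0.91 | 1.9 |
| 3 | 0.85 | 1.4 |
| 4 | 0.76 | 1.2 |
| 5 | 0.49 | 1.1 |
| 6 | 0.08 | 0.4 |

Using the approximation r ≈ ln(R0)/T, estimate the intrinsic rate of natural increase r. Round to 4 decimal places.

0.4810

R0 = Σ lx·mx = 0 + 0 + 1.729 + 1.19 + 0.912 + 0.539 + 0.032 = 4.402
Σ x·lx·mx = 13.563; T = 13.563/4.402 = 3.0811…
r ≈ ln(R0)/T = ln(4.402)/3.0811… = 0.481016… → 0.4810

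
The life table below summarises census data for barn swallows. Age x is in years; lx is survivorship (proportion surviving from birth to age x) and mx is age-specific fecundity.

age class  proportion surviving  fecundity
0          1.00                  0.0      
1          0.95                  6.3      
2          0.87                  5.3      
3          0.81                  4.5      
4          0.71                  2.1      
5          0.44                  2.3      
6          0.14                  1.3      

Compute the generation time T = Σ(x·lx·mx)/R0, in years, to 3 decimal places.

2.260

lx·mx: 0, 5.985, 4.611, 3.645, 1.491, 1.012, 0.182 → R0 = 16.926
x·lx·mx: 0, 5.985, 9.222, 10.935, 5.964, 5.06, 1.092 → Σ = 38.258
T = 38.258 / 16.926 = 2.26031… → 2.260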